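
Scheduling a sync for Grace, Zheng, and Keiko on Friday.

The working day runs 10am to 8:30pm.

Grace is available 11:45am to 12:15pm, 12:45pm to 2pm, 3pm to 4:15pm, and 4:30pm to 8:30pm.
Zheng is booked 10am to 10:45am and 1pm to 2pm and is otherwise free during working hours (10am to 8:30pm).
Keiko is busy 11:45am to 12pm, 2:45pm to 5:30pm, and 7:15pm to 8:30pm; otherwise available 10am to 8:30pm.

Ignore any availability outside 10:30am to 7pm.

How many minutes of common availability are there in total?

120 minutes

Zheng free within 10:00–20:30: 10:45–13:00, 14:00–20:30.
Keiko free within 10:00–20:30: 10:00–11:45, 12:00–14:45, 17:30–19:15.
Grace ∩ Zheng: 11:45–12:15, 12:45–13:00, 15:00–16:15, 16:30–20:30.
Grace ∩ Zheng ∩ Keiko: 12:00–12:15, 12:45–13:00, 17:30–19:15.
Restricted to 10:30–19:00: 12:00–12:15, 12:45–13:00, 17:30–19:00.
Total common minutes: 15 + 15 + 90 = 120.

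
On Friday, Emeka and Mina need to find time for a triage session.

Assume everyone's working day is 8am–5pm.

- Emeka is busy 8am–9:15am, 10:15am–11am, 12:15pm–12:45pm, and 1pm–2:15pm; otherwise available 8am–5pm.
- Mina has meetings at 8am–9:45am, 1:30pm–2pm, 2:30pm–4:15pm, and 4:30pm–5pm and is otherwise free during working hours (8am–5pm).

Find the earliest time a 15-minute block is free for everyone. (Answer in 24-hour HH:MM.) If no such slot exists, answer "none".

Emeka free within 08:00–17:00: 09:15–10:15, 11:00–12:15, 12:45–13:00, 14:15–17:00.
Mina free within 08:00–17:00: 09:45–13:30, 14:00–14:30, 16:15–16:30.
Emeka ∩ Mina: 09:45–10:15, 11:00–12:15, 12:45–13:00, 14:15–14:30, 16:15–16:30.
Windows ≥ 15 min: 09:45–10:15, 11:00–12:15, 12:45–13:00, 14:15–14:30, 16:15–16:30.
Earliest such window starts at 09:45.

09:45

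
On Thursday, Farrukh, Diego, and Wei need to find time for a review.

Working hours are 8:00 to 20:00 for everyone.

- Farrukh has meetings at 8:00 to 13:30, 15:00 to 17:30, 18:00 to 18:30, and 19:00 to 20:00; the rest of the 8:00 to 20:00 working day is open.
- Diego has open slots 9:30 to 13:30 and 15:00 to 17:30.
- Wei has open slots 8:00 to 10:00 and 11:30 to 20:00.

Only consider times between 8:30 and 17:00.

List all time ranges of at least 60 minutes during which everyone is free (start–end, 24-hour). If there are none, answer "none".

Farrukh free within 08:00–20:00: 13:30–15:00, 17:30–18:00, 18:30–19:00.
Farrukh ∩ Diego: (none).
Farrukh ∩ Diego ∩ Wei: (none).
Restricted to 08:30–17:00: (none).
Windows ≥ 60 min: (none).

none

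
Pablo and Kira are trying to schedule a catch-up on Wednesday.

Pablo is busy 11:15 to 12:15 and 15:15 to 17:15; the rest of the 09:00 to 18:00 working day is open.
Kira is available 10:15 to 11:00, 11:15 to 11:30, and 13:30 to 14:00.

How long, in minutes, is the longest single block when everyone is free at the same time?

45 minutes

Pablo free within 09:00–18:00: 09:00–11:15, 12:15–15:15, 17:15–18:00.
Pablo ∩ Kira: 10:15–11:00, 13:30–14:00.
Common window lengths: 45, 30 min; longest is 45.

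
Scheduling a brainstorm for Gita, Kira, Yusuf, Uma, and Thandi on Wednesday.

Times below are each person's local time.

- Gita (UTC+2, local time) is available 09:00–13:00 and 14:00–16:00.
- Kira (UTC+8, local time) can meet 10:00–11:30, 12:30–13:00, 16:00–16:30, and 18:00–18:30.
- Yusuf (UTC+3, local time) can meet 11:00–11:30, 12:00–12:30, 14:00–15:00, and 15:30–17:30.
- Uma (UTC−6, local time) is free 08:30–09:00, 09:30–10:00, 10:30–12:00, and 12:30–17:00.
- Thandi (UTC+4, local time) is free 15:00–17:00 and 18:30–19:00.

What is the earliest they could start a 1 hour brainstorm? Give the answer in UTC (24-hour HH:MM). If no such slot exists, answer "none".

none

Gita → UTC: 07:00–11:00, 12:00–14:00.
Kira → UTC: 02:00–03:30, 04:30–05:00, 08:00–08:30, 10:00–10:30.
Yusuf → UTC: 08:00–08:30, 09:00–09:30, 11:00–12:00, 12:30–14:30.
Uma → UTC: 14:30–15:00, 15:30–16:00, 16:30–18:00, 18:30–23:00.
Thandi → UTC: 11:00–13:00, 14:30–15:00.
Gita ∩ Kira: 08:00–08:30, 10:00–10:30.
Gita ∩ Kira ∩ Yusuf: 08:00–08:30.
Gita ∩ Kira ∩ Yusuf ∩ Uma: (none).
Gita ∩ Kira ∩ Yusuf ∩ Uma ∩ Thandi: (none).
Windows ≥ 60 min: (none).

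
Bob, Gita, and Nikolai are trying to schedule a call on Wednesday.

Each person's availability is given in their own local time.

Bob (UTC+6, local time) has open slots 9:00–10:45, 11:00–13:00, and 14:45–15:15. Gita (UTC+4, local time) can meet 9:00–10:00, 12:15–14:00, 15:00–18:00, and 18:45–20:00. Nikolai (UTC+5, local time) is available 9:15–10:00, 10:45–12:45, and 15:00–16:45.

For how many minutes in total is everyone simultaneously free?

15 minutes

Bob → UTC: 03:00–04:45, 05:00–07:00, 08:45–09:15.
Gita → UTC: 05:00–06:00, 08:15–10:00, 11:00–14:00, 14:45–16:00.
Nikolai → UTC: 04:15–05:00, 05:45–07:45, 10:00–11:45.
Bob ∩ Gita: 05:00–06:00, 08:45–09:15.
Bob ∩ Gita ∩ Nikolai: 05:45–06:00.
Total common minutes: 15.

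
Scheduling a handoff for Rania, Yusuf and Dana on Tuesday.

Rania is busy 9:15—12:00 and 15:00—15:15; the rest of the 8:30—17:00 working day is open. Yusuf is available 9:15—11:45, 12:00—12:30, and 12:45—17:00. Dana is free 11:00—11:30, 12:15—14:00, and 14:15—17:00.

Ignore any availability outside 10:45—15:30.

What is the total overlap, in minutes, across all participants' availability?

150 minutes

Rania free within 08:30–17:00: 08:30–09:15, 12:00–15:00, 15:15–17:00.
Rania ∩ Yusuf: 12:00–12:30, 12:45–15:00, 15:15–17:00.
Rania ∩ Yusuf ∩ Dana: 12:15–12:30, 12:45–14:00, 14:15–15:00, 15:15–17:00.
Restricted to 10:45–15:30: 12:15–12:30, 12:45–14:00, 14:15–15:00, 15:15–15:30.
Total common minutes: 15 + 75 + 45 + 15 = 150.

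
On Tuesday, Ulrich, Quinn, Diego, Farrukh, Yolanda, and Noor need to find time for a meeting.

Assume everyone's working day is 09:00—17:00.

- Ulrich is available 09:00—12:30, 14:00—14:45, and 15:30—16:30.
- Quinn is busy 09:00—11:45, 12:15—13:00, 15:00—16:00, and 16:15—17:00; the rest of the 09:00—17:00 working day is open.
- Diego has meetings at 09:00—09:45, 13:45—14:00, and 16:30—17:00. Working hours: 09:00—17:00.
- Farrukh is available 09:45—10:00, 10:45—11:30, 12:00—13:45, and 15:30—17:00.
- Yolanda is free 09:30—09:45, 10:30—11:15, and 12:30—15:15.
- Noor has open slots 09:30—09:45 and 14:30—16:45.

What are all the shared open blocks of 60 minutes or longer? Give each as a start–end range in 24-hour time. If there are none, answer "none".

none

Quinn free within 09:00–17:00: 11:45–12:15, 13:00–15:00, 16:00–16:15.
Diego free within 09:00–17:00: 09:45–13:45, 14:00–16:30.
Ulrich ∩ Quinn: 11:45–12:15, 14:00–14:45, 16:00–16:15.
Ulrich ∩ Quinn ∩ Diego: 11:45–12:15, 14:00–14:45, 16:00–16:15.
Ulrich ∩ Quinn ∩ Diego ∩ Farrukh: 12:00–12:15, 16:00–16:15.
Ulrich ∩ Quinn ∩ Diego ∩ Farrukh ∩ Yolanda: (none).
Ulrich ∩ Quinn ∩ Diego ∩ Farrukh ∩ Yolanda ∩ Noor: (none).
Windows ≥ 60 min: (none).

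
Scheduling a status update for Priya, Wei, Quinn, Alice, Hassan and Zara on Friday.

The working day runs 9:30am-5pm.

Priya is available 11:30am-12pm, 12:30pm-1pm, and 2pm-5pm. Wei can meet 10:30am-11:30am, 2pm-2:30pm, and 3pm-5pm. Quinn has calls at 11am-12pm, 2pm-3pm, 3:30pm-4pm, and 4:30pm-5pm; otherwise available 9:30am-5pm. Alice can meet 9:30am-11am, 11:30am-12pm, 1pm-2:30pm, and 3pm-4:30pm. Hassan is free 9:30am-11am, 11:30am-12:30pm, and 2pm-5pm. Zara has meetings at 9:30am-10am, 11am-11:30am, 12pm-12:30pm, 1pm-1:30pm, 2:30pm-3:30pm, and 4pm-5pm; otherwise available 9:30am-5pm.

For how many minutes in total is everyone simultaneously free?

0 minutes

Quinn free within 09:30–17:00: 09:30–11:00, 12:00–14:00, 15:00–15:30, 16:00–16:30.
Zara free within 09:30–17:00: 10:00–11:00, 11:30–12:00, 12:30–13:00, 13:30–14:30, 15:30–16:00.
Priya ∩ Wei: 14:00–14:30, 15:00–17:00.
Priya ∩ Wei ∩ Quinn: 15:00–15:30, 16:00–16:30.
Priya ∩ Wei ∩ Quinn ∩ Alice: 15:00–15:30, 16:00–16:30.
Priya ∩ Wei ∩ Quinn ∩ Alice ∩ Hassan: 15:00–15:30, 16:00–16:30.
Priya ∩ Wei ∩ Quinn ∩ Alice ∩ Hassan ∩ Zara: (none).
Total common minutes: 0.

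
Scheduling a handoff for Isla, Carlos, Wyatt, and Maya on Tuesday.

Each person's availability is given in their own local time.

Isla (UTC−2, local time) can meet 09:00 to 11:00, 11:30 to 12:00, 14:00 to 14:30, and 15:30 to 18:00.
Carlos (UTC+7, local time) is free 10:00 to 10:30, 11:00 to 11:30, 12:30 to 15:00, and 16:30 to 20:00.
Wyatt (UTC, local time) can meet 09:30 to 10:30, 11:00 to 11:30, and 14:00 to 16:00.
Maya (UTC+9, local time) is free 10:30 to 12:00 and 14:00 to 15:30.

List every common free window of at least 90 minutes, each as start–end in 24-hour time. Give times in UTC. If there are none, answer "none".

none

Isla → UTC: 11:00–13:00, 13:30–14:00, 16:00–16:30, 17:30–20:00.
Carlos → UTC: 03:00–03:30, 04:00–04:30, 05:30–08:00, 09:30–13:00.
Wyatt → UTC: 09:30–10:30, 11:00–11:30, 14:00–16:00.
Maya → UTC: 01:30–03:00, 05:00–06:30.
Isla ∩ Carlos: 11:00–13:00.
Isla ∩ Carlos ∩ Wyatt: 11:00–11:30.
Isla ∩ Carlos ∩ Wyatt ∩ Maya: (none).
Windows ≥ 90 min: (none).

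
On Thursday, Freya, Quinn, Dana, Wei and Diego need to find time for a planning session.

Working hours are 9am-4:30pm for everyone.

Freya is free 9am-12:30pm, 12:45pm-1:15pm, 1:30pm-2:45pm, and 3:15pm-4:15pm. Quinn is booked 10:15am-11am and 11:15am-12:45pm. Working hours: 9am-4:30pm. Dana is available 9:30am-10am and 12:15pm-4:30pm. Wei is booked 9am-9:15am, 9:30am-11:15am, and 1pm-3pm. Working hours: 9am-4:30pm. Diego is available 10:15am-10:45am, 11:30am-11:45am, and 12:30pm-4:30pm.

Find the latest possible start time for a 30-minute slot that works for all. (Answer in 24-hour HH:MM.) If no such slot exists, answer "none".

Quinn free within 09:00–16:30: 09:00–10:15, 11:00–11:15, 12:45–16:30.
Wei free within 09:00–16:30: 09:15–09:30, 11:15–13:00, 15:00–16:30.
Freya ∩ Quinn: 09:00–10:15, 11:00–11:15, 12:45–13:15, 13:30–14:45, 15:15–16:15.
Freya ∩ Quinn ∩ Dana: 09:30–10:00, 12:45–13:15, 13:30–14:45, 15:15–16:15.
Freya ∩ Quinn ∩ Dana ∩ Wei: 12:45–13:00, 15:15–16:15.
Freya ∩ Quinn ∩ Dana ∩ Wei ∩ Diego: 12:45–13:00, 15:15–16:15.
Windows ≥ 30 min: 15:15–16:15.
Latest start in the last window 15:15–16:15 is 16:15 − 30 min = 15:45.

15:45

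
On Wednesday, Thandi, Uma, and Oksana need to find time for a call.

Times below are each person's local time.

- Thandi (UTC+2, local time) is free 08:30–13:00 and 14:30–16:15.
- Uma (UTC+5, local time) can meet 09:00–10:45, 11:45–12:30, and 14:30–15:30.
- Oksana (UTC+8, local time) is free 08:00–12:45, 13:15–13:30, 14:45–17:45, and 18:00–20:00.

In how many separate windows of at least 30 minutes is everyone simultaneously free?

Thandi → UTC: 06:30–11:00, 12:30–14:15.
Uma → UTC: 04:00–05:45, 06:45–07:30, 09:30–10:30.
Oksana → UTC: 00:00–04:45, 05:15–05:30, 06:45–09:45, 10:00–12:00.
Thandi ∩ Uma: 06:45–07:30, 09:30–10:30.
Thandi ∩ Uma ∩ Oksana: 06:45–07:30, 09:30–09:45, 10:00–10:30.
Windows ≥ 30 min: 06:45–07:30, 10:00–10:30.
That's 2 windows.

2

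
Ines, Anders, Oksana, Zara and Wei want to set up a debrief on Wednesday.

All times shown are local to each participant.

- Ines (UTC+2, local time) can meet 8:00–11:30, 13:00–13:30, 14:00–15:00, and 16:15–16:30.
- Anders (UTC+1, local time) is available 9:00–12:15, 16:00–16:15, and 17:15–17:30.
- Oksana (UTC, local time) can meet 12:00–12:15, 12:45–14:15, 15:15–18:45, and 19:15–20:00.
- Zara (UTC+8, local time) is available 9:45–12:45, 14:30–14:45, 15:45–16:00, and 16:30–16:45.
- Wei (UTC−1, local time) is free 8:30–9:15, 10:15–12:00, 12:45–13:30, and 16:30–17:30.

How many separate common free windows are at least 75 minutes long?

Ines → UTC: 06:00–09:30, 11:00–11:30, 12:00–13:00, 14:15–14:30.
Anders → UTC: 08:00–11:15, 15:00–15:15, 16:15–16:30.
Oksana → UTC: 12:00–12:15, 12:45–14:15, 15:15–18:45, 19:15–20:00.
Zara → UTC: 01:45–04:45, 06:30–06:45, 07:45–08:00, 08:30–08:45.
Wei → UTC: 09:30–10:15, 11:15–13:00, 13:45–14:30, 17:30–18:30.
Ines ∩ Anders: 08:00–09:30, 11:00–11:15.
Ines ∩ Anders ∩ Oksana: (none).
Ines ∩ Anders ∩ Oksana ∩ Zara: (none).
Ines ∩ Anders ∩ Oksana ∩ Zara ∩ Wei: (none).
Windows ≥ 75 min: (none).
That's 0 windows.

0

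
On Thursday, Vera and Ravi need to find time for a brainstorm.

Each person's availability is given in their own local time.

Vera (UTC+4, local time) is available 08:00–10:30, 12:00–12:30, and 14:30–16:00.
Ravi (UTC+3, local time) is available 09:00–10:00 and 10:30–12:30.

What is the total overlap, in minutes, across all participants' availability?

Vera → UTC: 04:00–06:30, 08:00–08:30, 10:30–12:00.
Ravi → UTC: 06:00–07:00, 07:30–09:30.
Vera ∩ Ravi: 06:00–06:30, 08:00–08:30.
Total common minutes: 30 + 30 = 60.

60 minutes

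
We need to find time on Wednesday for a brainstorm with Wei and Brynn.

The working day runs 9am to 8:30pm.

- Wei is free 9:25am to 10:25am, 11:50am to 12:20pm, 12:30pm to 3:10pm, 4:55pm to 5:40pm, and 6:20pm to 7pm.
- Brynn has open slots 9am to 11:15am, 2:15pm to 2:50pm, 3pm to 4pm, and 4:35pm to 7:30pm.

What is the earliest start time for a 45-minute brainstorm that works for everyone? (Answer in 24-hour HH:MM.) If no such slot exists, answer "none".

09:25

Wei ∩ Brynn: 09:25–10:25, 14:15–14:50, 15:00–15:10, 16:55–17:40, 18:20–19:00.
Windows ≥ 45 min: 09:25–10:25, 16:55–17:40.
Earliest such window starts at 09:25.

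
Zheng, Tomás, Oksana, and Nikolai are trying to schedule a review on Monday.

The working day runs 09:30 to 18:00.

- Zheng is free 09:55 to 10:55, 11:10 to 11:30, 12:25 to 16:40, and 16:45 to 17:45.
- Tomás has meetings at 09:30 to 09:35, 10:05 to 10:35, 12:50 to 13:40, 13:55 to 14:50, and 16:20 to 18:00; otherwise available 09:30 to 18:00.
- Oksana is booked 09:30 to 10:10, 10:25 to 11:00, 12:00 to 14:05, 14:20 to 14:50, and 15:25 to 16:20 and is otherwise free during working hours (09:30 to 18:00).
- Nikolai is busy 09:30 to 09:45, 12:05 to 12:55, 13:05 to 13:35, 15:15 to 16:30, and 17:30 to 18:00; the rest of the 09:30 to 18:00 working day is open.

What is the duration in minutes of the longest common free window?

Tomás free within 09:30–18:00: 09:35–10:05, 10:35–12:50, 13:40–13:55, 14:50–16:20.
Oksana free within 09:30–18:00: 10:10–10:25, 11:00–12:00, 14:05–14:20, 14:50–15:25, 16:20–18:00.
Nikolai free within 09:30–18:00: 09:45–12:05, 12:55–13:05, 13:35–15:15, 16:30–17:30.
Zheng ∩ Tomás: 09:55–10:05, 10:35–10:55, 11:10–11:30, 12:25–12:50, 13:40–13:55, 14:50–16:20.
Zheng ∩ Tomás ∩ Oksana: 11:10–11:30, 14:50–15:25.
Zheng ∩ Tomás ∩ Oksana ∩ Nikolai: 11:10–11:30, 14:50–15:15.
Common window lengths: 20, 25 min; longest is 25.

25 minutes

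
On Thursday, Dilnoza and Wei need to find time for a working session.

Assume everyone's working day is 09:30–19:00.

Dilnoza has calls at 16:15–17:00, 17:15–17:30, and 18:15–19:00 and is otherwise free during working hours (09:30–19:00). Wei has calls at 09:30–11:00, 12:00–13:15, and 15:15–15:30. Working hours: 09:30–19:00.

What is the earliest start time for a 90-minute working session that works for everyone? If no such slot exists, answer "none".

Dilnoza free within 09:30–19:00: 09:30–16:15, 17:00–17:15, 17:30–18:15.
Wei free within 09:30–19:00: 11:00–12:00, 13:15–15:15, 15:30–19:00.
Dilnoza ∩ Wei: 11:00–12:00, 13:15–15:15, 15:30–16:15, 17:00–17:15, 17:30–18:15.
Windows ≥ 90 min: 13:15–15:15.
Earliest such window starts at 13:15.

13:15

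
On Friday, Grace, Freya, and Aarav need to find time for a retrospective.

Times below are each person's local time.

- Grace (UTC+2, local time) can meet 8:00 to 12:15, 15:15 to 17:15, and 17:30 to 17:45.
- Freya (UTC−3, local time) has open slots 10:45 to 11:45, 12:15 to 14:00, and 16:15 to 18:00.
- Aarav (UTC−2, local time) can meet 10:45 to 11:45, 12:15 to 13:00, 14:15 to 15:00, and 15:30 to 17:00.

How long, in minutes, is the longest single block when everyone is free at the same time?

Grace → UTC: 06:00–10:15, 13:15–15:15, 15:30–15:45.
Freya → UTC: 13:45–14:45, 15:15–17:00, 19:15–21:00.
Aarav → UTC: 12:45–13:45, 14:15–15:00, 16:15–17:00, 17:30–19:00.
Grace ∩ Freya: 13:45–14:45, 15:30–15:45.
Grace ∩ Freya ∩ Aarav: 14:15–14:45.
Single common window of 30 minutes.

30 minutes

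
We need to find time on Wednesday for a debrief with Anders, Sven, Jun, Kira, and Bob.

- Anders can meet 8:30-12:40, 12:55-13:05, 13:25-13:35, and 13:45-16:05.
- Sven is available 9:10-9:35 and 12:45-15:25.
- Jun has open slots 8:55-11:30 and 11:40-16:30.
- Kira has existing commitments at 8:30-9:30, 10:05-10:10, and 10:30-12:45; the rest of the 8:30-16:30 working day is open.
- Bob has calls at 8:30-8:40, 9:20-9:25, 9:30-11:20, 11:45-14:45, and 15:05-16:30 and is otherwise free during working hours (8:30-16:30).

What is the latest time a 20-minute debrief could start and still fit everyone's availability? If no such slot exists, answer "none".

Kira free within 08:30–16:30: 09:30–10:05, 10:10–10:30, 12:45–16:30.
Bob free within 08:30–16:30: 08:40–09:20, 09:25–09:30, 11:20–11:45, 14:45–15:05.
Anders ∩ Sven: 09:10–09:35, 12:55–13:05, 13:25–13:35, 13:45–15:25.
Anders ∩ Sven ∩ Jun: 09:10–09:35, 12:55–13:05, 13:25–13:35, 13:45–15:25.
Anders ∩ Sven ∩ Jun ∩ Kira: 09:30–09:35, 12:55–13:05, 13:25–13:35, 13:45–15:25.
Anders ∩ Sven ∩ Jun ∩ Kira ∩ Bob: 14:45–15:05.
Windows ≥ 20 min: 14:45–15:05.
Latest start in the last window 14:45–15:05 is 15:05 − 20 min = 14:45.

14:45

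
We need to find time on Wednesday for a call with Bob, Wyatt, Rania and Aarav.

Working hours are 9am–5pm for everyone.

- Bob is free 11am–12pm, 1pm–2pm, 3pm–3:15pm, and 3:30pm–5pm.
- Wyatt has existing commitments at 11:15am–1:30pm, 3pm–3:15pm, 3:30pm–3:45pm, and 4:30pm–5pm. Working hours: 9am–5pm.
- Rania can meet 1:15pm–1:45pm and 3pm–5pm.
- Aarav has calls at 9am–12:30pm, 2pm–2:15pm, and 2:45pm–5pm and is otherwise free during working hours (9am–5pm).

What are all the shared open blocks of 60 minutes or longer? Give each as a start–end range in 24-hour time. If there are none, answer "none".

Wyatt free within 09:00–17:00: 09:00–11:15, 13:30–15:00, 15:15–15:30, 15:45–16:30.
Aarav free within 09:00–17:00: 12:30–14:00, 14:15–14:45.
Bob ∩ Wyatt: 11:00–11:15, 13:30–14:00, 15:45–16:30.
Bob ∩ Wyatt ∩ Rania: 13:30–13:45, 15:45–16:30.
Bob ∩ Wyatt ∩ Rania ∩ Aarav: 13:30–13:45.
Windows ≥ 60 min: (none).

none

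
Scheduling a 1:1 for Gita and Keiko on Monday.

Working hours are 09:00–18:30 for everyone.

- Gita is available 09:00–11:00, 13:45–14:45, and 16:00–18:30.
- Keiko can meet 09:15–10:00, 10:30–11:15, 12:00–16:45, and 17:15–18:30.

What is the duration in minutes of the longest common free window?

Gita ∩ Keiko: 09:15–10:00, 10:30–11:00, 13:45–14:45, 16:00–16:45, 17:15–18:30.
Common window lengths: 45, 30, 60, 45, 75 min; longest is 75.

75 minutes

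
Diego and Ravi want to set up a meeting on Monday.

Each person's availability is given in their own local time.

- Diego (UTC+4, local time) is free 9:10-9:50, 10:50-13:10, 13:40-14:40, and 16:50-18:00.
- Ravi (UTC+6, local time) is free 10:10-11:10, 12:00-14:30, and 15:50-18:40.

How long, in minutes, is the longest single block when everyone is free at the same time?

100 minutes

Diego → UTC: 05:10–05:50, 06:50–09:10, 09:40–10:40, 12:50–14:00.
Ravi → UTC: 04:10–05:10, 06:00–08:30, 09:50–12:40.
Diego ∩ Ravi: 06:50–08:30, 09:50–10:40.
Common window lengths: 100, 50 min; longest is 100.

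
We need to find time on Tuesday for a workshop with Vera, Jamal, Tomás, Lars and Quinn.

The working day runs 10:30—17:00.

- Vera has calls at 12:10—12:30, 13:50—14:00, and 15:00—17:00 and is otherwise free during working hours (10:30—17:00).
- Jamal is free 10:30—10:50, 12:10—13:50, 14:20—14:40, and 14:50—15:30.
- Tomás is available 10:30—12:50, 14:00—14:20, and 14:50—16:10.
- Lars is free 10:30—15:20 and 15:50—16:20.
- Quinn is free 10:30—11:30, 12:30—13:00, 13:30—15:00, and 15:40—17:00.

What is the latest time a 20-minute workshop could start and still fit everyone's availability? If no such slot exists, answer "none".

Vera free within 10:30–17:00: 10:30–12:10, 12:30–13:50, 14:00–15:00.
Vera ∩ Jamal: 10:30–10:50, 12:30–13:50, 14:20–14:40, 14:50–15:00.
Vera ∩ Jamal ∩ Tomás: 10:30–10:50, 12:30–12:50, 14:50–15:00.
Vera ∩ Jamal ∩ Tomás ∩ Lars: 10:30–10:50, 12:30–12:50, 14:50–15:00.
Vera ∩ Jamal ∩ Tomás ∩ Lars ∩ Quinn: 10:30–10:50, 12:30–12:50, 14:50–15:00.
Windows ≥ 20 min: 10:30–10:50, 12:30–12:50.
Latest start in the last window 12:30–12:50 is 12:50 − 20 min = 12:30.

12:30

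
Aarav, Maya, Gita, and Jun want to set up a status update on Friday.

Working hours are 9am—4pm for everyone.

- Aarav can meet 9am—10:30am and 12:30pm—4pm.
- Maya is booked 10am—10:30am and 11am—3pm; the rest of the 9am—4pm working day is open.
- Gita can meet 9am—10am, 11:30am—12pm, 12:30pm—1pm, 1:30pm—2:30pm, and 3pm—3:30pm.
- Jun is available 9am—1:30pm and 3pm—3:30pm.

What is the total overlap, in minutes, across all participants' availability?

90 minutes

Maya free within 09:00–16:00: 09:00–10:00, 10:30–11:00, 15:00–16:00.
Aarav ∩ Maya: 09:00–10:00, 15:00–16:00.
Aarav ∩ Maya ∩ Gita: 09:00–10:00, 15:00–15:30.
Aarav ∩ Maya ∩ Gita ∩ Jun: 09:00–10:00, 15:00–15:30.
Total common minutes: 60 + 30 = 90.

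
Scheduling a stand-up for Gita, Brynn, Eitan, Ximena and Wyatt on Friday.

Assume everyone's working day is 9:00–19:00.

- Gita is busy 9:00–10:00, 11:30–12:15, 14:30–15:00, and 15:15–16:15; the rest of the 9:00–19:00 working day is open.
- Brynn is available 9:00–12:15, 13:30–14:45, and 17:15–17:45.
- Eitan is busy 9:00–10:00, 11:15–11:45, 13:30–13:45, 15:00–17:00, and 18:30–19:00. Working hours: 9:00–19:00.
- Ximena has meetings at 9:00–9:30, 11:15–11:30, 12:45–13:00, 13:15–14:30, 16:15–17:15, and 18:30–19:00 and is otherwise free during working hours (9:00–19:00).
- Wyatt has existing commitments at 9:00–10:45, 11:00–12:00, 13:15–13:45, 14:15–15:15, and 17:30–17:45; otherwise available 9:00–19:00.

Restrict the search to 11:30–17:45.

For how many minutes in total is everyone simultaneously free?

15 minutes

Gita free within 09:00–19:00: 10:00–11:30, 12:15–14:30, 15:00–15:15, 16:15–19:00.
Eitan free within 09:00–19:00: 10:00–11:15, 11:45–13:30, 13:45–15:00, 17:00–18:30.
Ximena free within 09:00–19:00: 09:30–11:15, 11:30–12:45, 13:00–13:15, 14:30–16:15, 17:15–18:30.
Wyatt free within 09:00–19:00: 10:45–11:00, 12:00–13:15, 13:45–14:15, 15:15–17:30, 17:45–19:00.
Gita ∩ Brynn: 10:00–11:30, 13:30–14:30, 17:15–17:45.
Gita ∩ Brynn ∩ Eitan: 10:00–11:15, 13:45–14:30, 17:15–17:45.
Gita ∩ Brynn ∩ Eitan ∩ Ximena: 10:00–11:15, 17:15–17:45.
Gita ∩ Brynn ∩ Eitan ∩ Ximena ∩ Wyatt: 10:45–11:00, 17:15–17:30.
Restricted to 11:30–17:45: 17:15–17:30.
Total common minutes: 15.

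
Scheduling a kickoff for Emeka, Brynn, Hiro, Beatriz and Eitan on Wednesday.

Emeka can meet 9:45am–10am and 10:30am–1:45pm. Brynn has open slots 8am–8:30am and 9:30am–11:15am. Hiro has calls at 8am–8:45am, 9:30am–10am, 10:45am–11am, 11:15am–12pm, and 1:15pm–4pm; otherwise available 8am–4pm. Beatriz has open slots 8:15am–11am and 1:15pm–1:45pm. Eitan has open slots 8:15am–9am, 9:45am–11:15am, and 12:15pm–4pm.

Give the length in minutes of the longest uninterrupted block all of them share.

Hiro free within 08:00–16:00: 08:45–09:30, 10:00–10:45, 11:00–11:15, 12:00–13:15.
Emeka ∩ Brynn: 09:45–10:00, 10:30–11:15.
Emeka ∩ Brynn ∩ Hiro: 10:30–10:45, 11:00–11:15.
Emeka ∩ Brynn ∩ Hiro ∩ Beatriz: 10:30–10:45.
Emeka ∩ Brynn ∩ Hiro ∩ Beatriz ∩ Eitan: 10:30–10:45.
Single common window of 15 minutes.

15 minutes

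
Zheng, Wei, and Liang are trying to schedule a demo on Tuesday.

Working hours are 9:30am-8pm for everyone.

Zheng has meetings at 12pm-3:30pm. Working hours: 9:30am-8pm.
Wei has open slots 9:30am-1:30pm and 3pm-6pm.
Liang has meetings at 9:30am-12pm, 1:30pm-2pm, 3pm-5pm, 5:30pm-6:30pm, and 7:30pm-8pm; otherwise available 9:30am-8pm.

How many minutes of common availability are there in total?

30 minutes

Zheng free within 09:30–20:00: 09:30–12:00, 15:30–20:00.
Liang free within 09:30–20:00: 12:00–13:30, 14:00–15:00, 17:00–17:30, 18:30–19:30.
Zheng ∩ Wei: 09:30–12:00, 15:30–18:00.
Zheng ∩ Wei ∩ Liang: 17:00–17:30.
Total common minutes: 30.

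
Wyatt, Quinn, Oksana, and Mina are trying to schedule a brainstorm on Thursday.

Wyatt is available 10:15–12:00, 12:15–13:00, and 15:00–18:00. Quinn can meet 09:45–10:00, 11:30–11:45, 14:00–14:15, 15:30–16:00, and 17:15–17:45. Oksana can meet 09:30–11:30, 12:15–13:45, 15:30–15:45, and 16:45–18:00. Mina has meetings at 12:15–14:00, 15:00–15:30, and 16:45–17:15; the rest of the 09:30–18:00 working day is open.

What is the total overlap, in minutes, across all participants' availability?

Mina free within 09:30–18:00: 09:30–12:15, 14:00–15:00, 15:30–16:45, 17:15–18:00.
Wyatt ∩ Quinn: 11:30–11:45, 15:30–16:00, 17:15–17:45.
Wyatt ∩ Quinn ∩ Oksana: 15:30–15:45, 17:15–17:45.
Wyatt ∩ Quinn ∩ Oksana ∩ Mina: 15:30–15:45, 17:15–17:45.
Total common minutes: 15 + 30 = 45.

45 minutes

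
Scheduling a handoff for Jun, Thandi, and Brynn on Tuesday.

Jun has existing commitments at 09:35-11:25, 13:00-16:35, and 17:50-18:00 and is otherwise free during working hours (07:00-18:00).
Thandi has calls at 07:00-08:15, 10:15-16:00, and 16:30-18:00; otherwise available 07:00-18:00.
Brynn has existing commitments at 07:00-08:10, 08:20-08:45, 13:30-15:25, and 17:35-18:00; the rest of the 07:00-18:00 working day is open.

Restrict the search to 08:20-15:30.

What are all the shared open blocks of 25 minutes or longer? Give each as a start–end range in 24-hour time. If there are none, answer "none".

Jun free within 07:00–18:00: 07:00–09:35, 11:25–13:00, 16:35–17:50.
Thandi free within 07:00–18:00: 08:15–10:15, 16:00–16:30.
Brynn free within 07:00–18:00: 08:10–08:20, 08:45–13:30, 15:25–17:35.
Jun ∩ Thandi: 08:15–09:35.
Jun ∩ Thandi ∩ Brynn: 08:15–08:20, 08:45–09:35.
Restricted to 08:20–15:30: 08:45–09:35.
Windows ≥ 25 min: 08:45–09:35.

08:45–09:35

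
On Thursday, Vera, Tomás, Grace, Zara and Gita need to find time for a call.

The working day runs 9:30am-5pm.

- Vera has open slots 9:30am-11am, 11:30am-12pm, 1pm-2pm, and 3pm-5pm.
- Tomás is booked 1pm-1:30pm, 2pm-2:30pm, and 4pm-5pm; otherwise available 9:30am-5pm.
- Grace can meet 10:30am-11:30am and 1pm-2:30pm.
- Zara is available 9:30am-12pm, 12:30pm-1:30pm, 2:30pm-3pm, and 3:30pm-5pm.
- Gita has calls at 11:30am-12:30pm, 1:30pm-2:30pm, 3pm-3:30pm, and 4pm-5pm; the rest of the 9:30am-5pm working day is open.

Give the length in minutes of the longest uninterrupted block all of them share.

Tomás free within 09:30–17:00: 09:30–13:00, 13:30–14:00, 14:30–16:00.
Gita free within 09:30–17:00: 09:30–11:30, 12:30–13:30, 14:30–15:00, 15:30–16:00.
Vera ∩ Tomás: 09:30–11:00, 11:30–12:00, 13:30–14:00, 15:00–16:00.
Vera ∩ Tomás ∩ Grace: 10:30–11:00, 13:30–14:00.
Vera ∩ Tomás ∩ Grace ∩ Zara: 10:30–11:00.
Vera ∩ Tomás ∩ Grace ∩ Zara ∩ Gita: 10:30–11:00.
Single common window of 30 minutes.

30 minutes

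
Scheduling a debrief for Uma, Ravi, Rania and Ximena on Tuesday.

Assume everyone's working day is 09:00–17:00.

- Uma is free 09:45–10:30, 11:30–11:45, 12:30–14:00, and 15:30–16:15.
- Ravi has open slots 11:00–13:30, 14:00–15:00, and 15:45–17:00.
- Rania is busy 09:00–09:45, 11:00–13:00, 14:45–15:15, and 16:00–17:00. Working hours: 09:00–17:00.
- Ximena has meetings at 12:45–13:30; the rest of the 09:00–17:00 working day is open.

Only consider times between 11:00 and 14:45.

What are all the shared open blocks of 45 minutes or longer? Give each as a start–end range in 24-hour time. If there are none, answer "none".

none

Rania free within 09:00–17:00: 09:45–11:00, 13:00–14:45, 15:15–16:00.
Ximena free within 09:00–17:00: 09:00–12:45, 13:30–17:00.
Uma ∩ Ravi: 11:30–11:45, 12:30–13:30, 15:45–16:15.
Uma ∩ Ravi ∩ Rania: 13:00–13:30, 15:45–16:00.
Uma ∩ Ravi ∩ Rania ∩ Ximena: 15:45–16:00.
Restricted to 11:00–14:45: (none).
Windows ≥ 45 min: (none).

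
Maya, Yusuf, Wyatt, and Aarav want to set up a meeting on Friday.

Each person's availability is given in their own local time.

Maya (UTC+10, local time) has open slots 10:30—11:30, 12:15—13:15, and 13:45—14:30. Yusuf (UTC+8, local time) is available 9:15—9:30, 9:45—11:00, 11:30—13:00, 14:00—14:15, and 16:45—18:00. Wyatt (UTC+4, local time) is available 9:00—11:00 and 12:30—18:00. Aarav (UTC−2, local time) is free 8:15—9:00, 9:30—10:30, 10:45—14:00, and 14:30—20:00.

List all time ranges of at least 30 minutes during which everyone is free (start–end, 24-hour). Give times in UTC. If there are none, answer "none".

Maya → UTC: 00:30–01:30, 02:15–03:15, 03:45–04:30.
Yusuf → UTC: 01:15–01:30, 01:45–03:00, 03:30–05:00, 06:00–06:15, 08:45–10:00.
Wyatt → UTC: 05:00–07:00, 08:30–14:00.
Aarav → UTC: 10:15–11:00, 11:30–12:30, 12:45–16:00, 16:30–22:00.
Maya ∩ Yusuf: 01:15–01:30, 02:15–03:00, 03:45–04:30.
Maya ∩ Yusuf ∩ Wyatt: (none).
Maya ∩ Yusuf ∩ Wyatt ∩ Aarav: (none).
Windows ≥ 30 min: (none).

none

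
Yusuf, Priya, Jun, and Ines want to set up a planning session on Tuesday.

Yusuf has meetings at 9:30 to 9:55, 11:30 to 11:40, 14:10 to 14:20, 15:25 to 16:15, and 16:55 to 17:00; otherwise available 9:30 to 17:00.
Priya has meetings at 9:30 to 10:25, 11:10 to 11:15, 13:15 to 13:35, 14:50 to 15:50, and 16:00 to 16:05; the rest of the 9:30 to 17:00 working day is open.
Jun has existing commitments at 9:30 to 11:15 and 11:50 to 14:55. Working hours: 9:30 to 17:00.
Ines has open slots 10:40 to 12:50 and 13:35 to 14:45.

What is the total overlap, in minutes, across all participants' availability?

Yusuf free within 09:30–17:00: 09:55–11:30, 11:40–14:10, 14:20–15:25, 16:15–16:55.
Priya free within 09:30–17:00: 10:25–11:10, 11:15–13:15, 13:35–14:50, 15:50–16:00, 16:05–17:00.
Jun free within 09:30–17:00: 11:15–11:50, 14:55–17:00.
Yusuf ∩ Priya: 10:25–11:10, 11:15–11:30, 11:40–13:15, 13:35–14:10, 14:20–14:50, 16:15–16:55.
Yusuf ∩ Priya ∩ Jun: 11:15–11:30, 11:40–11:50, 16:15–16:55.
Yusuf ∩ Priya ∩ Jun ∩ Ines: 11:15–11:30, 11:40–11:50.
Total common minutes: 15 + 10 = 25.

25 minutes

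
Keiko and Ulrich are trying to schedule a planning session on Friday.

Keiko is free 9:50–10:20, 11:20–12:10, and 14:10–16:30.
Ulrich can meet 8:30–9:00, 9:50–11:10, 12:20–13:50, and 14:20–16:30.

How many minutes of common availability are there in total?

Keiko ∩ Ulrich: 09:50–10:20, 14:20–16:30.
Total common minutes: 30 + 130 = 160.

160 minutes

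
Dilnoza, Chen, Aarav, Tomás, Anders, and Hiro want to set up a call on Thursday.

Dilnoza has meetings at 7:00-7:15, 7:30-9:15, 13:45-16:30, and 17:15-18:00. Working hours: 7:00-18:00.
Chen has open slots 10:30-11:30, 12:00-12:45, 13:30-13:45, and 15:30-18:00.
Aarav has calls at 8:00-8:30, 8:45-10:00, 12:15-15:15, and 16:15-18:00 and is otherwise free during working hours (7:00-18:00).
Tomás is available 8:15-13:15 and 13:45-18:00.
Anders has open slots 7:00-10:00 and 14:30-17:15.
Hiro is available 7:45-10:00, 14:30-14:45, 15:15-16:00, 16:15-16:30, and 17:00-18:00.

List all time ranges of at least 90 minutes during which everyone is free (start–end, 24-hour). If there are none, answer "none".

Dilnoza free within 07:00–18:00: 07:15–07:30, 09:15–13:45, 16:30–17:15.
Aarav free within 07:00–18:00: 07:00–08:00, 08:30–08:45, 10:00–12:15, 15:15–16:15.
Dilnoza ∩ Chen: 10:30–11:30, 12:00–12:45, 13:30–13:45, 16:30–17:15.
Dilnoza ∩ Chen ∩ Aarav: 10:30–11:30, 12:00–12:15.
Dilnoza ∩ Chen ∩ Aarav ∩ Tomás: 10:30–11:30, 12:00–12:15.
Dilnoza ∩ Chen ∩ Aarav ∩ Tomás ∩ Anders: (none).
Dilnoza ∩ Chen ∩ Aarav ∩ Tomás ∩ Anders ∩ Hiro: (none).
Windows ≥ 90 min: (none).

none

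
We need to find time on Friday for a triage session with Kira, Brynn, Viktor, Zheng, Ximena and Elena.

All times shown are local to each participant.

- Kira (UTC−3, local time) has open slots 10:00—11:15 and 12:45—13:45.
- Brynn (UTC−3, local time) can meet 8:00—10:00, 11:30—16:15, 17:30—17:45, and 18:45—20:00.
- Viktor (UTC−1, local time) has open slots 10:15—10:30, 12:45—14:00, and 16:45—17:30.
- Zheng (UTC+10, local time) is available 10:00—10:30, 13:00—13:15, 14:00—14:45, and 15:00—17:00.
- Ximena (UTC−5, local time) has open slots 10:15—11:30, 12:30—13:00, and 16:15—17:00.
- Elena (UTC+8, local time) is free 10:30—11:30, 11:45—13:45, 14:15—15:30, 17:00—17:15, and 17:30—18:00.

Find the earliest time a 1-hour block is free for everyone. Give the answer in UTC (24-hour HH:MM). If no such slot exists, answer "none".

Kira → UTC: 13:00–14:15, 15:45–16:45.
Brynn → UTC: 11:00–13:00, 14:30–19:15, 20:30–20:45, 21:45–23:00.
Viktor → UTC: 11:15–11:30, 13:45–15:00, 17:45–18:30.
Zheng → UTC: 00:00–00:30, 03:00–03:15, 04:00–04:45, 05:00–07:00.
Ximena → UTC: 15:15–16:30, 17:30–18:00, 21:15–22:00.
Elena → UTC: 02:30–03:30, 03:45–05:45, 06:15–07:30, 09:00–09:15, 09:30–10:00.
Kira ∩ Brynn: 15:45–16:45.
Kira ∩ Brynn ∩ Viktor: (none).
Kira ∩ Brynn ∩ Viktor ∩ Zheng: (none).
Kira ∩ Brynn ∩ Viktor ∩ Zheng ∩ Ximena: (none).
Kira ∩ Brynn ∩ Viktor ∩ Zheng ∩ Ximena ∩ Elena: (none).
Windows ≥ 60 min: (none).

none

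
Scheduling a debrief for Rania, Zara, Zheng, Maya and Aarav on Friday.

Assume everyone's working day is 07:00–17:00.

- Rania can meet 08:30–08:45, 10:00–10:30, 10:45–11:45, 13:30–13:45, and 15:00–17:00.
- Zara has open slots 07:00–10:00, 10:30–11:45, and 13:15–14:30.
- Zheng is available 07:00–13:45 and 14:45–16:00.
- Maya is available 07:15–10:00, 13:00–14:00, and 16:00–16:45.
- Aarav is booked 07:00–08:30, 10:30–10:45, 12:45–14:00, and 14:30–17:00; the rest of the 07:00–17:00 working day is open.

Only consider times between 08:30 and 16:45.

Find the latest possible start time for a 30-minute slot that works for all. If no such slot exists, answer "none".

none

Aarav free within 07:00–17:00: 08:30–10:30, 10:45–12:45, 14:00–14:30.
Rania ∩ Zara: 08:30–08:45, 10:45–11:45, 13:30–13:45.
Rania ∩ Zara ∩ Zheng: 08:30–08:45, 10:45–11:45, 13:30–13:45.
Rania ∩ Zara ∩ Zheng ∩ Maya: 08:30–08:45, 13:30–13:45.
Rania ∩ Zara ∩ Zheng ∩ Maya ∩ Aarav: 08:30–08:45.
Restricted to 08:30–16:45: 08:30–08:45.
Windows ≥ 30 min: (none).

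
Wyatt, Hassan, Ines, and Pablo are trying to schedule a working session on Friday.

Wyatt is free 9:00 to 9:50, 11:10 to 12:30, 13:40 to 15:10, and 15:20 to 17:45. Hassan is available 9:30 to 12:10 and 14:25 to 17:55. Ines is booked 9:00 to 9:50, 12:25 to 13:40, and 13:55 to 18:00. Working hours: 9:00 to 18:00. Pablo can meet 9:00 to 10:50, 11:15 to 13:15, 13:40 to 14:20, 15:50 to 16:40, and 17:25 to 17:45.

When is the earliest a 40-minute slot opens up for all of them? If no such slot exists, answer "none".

11:15

Ines free within 09:00–18:00: 09:50–12:25, 13:40–13:55.
Wyatt ∩ Hassan: 09:30–09:50, 11:10–12:10, 14:25–15:10, 15:20–17:45.
Wyatt ∩ Hassan ∩ Ines: 11:10–12:10.
Wyatt ∩ Hassan ∩ Ines ∩ Pablo: 11:15–12:10.
Windows ≥ 40 min: 11:15–12:10.
Earliest such window starts at 11:15.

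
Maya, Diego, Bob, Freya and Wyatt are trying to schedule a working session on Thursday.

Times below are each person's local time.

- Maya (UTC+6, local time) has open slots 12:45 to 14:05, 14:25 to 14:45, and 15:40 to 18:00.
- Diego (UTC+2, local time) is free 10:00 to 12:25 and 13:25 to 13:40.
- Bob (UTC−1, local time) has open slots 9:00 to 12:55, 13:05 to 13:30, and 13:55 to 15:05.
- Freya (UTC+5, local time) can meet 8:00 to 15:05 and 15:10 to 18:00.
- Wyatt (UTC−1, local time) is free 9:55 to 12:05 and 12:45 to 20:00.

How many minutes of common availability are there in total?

15 minutes

Maya → UTC: 06:45–08:05, 08:25–08:45, 09:40–12:00.
Diego → UTC: 08:00–10:25, 11:25–11:40.
Bob → UTC: 10:00–13:55, 14:05–14:30, 14:55–16:05.
Freya → UTC: 03:00–10:05, 10:10–13:00.
Wyatt → UTC: 10:55–13:05, 13:45–21:00.
Maya ∩ Diego: 08:00–08:05, 08:25–08:45, 09:40–10:25, 11:25–11:40.
Maya ∩ Diego ∩ Bob: 10:00–10:25, 11:25–11:40.
Maya ∩ Diego ∩ Bob ∩ Freya: 10:00–10:05, 10:10–10:25, 11:25–11:40.
Maya ∩ Diego ∩ Bob ∩ Freya ∩ Wyatt: 11:25–11:40.
Total common minutes: 15.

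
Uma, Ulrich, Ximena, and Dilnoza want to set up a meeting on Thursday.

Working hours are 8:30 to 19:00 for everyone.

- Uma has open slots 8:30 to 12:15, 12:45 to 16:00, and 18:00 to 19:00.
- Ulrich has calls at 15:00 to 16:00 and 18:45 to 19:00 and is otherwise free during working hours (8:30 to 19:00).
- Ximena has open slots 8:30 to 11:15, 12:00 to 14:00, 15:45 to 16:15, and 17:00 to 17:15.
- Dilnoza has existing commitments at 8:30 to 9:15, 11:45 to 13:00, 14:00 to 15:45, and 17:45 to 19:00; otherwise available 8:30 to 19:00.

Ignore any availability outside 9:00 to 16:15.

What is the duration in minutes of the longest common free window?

120 minutes

Ulrich free within 08:30–19:00: 08:30–15:00, 16:00–18:45.
Dilnoza free within 08:30–19:00: 09:15–11:45, 13:00–14:00, 15:45–17:45.
Uma ∩ Ulrich: 08:30–12:15, 12:45–15:00, 18:00–18:45.
Uma ∩ Ulrich ∩ Ximena: 08:30–11:15, 12:00–12:15, 12:45–14:00.
Uma ∩ Ulrich ∩ Ximena ∩ Dilnoza: 09:15–11:15, 13:00–14:00.
Restricted to 09:00–16:15: 09:15–11:15, 13:00–14:00.
Common window lengths: 120, 60 min; longest is 120.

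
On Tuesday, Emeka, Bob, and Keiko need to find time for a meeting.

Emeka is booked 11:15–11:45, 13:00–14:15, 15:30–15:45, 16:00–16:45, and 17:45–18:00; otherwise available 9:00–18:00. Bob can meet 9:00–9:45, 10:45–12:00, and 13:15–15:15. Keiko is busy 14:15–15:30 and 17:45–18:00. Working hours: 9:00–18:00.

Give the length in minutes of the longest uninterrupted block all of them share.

45 minutes

Emeka free within 09:00–18:00: 09:00–11:15, 11:45–13:00, 14:15–15:30, 15:45–16:00, 16:45–17:45.
Keiko free within 09:00–18:00: 09:00–14:15, 15:30–17:45.
Emeka ∩ Bob: 09:00–09:45, 10:45–11:15, 11:45–12:00, 14:15–15:15.
Emeka ∩ Bob ∩ Keiko: 09:00–09:45, 10:45–11:15, 11:45–12:00.
Common window lengths: 45, 30, 15 min; longest is 45.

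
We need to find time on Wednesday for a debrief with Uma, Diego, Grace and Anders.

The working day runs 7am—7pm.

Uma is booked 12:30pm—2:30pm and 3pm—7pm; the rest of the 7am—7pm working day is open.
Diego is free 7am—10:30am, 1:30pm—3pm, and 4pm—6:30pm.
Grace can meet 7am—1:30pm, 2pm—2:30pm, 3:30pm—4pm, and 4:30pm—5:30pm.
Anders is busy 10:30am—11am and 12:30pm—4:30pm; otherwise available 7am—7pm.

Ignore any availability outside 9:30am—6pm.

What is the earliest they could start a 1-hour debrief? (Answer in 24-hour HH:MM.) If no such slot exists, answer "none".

09:30

Uma free within 07:00–19:00: 07:00–12:30, 14:30–15:00.
Anders free within 07:00–19:00: 07:00–10:30, 11:00–12:30, 16:30–19:00.
Uma ∩ Diego: 07:00–10:30, 14:30–15:00.
Uma ∩ Diego ∩ Grace: 07:00–10:30.
Uma ∩ Diego ∩ Grace ∩ Anders: 07:00–10:30.
Restricted to 09:30–18:00: 09:30–10:30.
Windows ≥ 60 min: 09:30–10:30.
Earliest such window starts at 09:30.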